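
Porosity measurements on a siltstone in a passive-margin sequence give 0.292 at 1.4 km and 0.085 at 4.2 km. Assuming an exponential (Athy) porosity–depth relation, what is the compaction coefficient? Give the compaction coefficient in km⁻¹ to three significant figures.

0.441 km⁻¹

Athy: phi(d) = phi₀ e^(−βd) ⇒ phi₁/phi₂ = e^{β(d₂−d₁)} ⇒ β = ln(phi₁/phi₂)/(d₂−d₁)
β = ln(0.292/0.085) / (4.2 − 1.4) = ln(3.435) / 2.8 = 1.2341 / 2.8 = 0.4408 km⁻¹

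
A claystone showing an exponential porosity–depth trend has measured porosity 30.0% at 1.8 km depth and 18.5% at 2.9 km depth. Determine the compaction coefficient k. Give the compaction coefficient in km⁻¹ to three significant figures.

Athy: n(d) = n₀ e^(−kd) ⇒ n₁/n₂ = e^{k(d₂−d₁)} ⇒ k = ln(n₁/n₂)/(d₂−d₁)
k = ln(0.3/0.185) / (2.9 − 1.8) = ln(1.622) / 1.1 = 0.4834 / 1.1 = 0.4395 km⁻¹

0.439 km⁻¹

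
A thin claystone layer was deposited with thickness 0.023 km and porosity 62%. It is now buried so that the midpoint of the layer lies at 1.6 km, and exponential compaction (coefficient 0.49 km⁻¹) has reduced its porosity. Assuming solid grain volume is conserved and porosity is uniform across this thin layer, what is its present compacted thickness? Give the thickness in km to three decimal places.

0.012 km

Porosity at 1.6 km: n = 0.62·exp(−0.49×1.6) = 0.2831
Solid-volume conservation: h(1−n) = h₀(1−n₀) ⇒ h = h₀·(1−n₀)/(1−n)
h = 0.023 × (1 − 0.62)/(1 − 0.2831) = 0.023 × 0.5300 = 0.0122 km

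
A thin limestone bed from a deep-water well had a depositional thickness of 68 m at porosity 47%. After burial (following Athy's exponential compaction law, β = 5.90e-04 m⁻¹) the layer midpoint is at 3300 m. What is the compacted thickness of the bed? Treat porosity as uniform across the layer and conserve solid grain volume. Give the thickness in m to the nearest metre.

Working in km (1 km = 1000 m; β in km⁻¹ = β in m⁻¹ × 1000):
Porosity at 3.3 km: φ = 0.47·exp(−0.59×3.3) = 0.0671
Solid-volume conservation: h(1−φ) = h₀(1−φ₀) ⇒ h = h₀·(1−φ₀)/(1−φ)
h = 0.068 × (1 − 0.47)/(1 − 0.0671) = 0.068 × 0.5681 = 0.0386 km

39 m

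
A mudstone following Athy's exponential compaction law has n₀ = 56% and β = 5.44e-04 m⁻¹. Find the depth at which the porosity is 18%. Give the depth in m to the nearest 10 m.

Working in km (1 km = 1000 m; β in km⁻¹ = β in m⁻¹ × 1000):
Invert Athy's law: d = ln(n₀/n) / β
d = ln(0.56/0.18) / 0.544 = ln(3.111) / 0.544 = 1.1350 / 0.544 = 2.086 km

2090 m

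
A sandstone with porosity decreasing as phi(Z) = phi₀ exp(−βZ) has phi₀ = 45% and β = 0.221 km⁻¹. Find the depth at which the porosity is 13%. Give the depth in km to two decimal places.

Invert Athy's law: Z = ln(phi₀/phi) / β
Z = ln(0.45/0.13) / 0.221 = ln(3.462) / 0.221 = 1.2417 / 0.221 = 5.619 km

5.62 km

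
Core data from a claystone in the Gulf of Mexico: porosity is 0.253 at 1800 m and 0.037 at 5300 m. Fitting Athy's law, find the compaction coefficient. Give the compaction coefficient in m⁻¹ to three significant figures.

0.000549 m⁻¹

Working in km (1 km = 1000 m; k in km⁻¹ = k in m⁻¹ × 1000):
Athy: φ(z) = φ₀ e^(−kz) ⇒ φ₁/φ₂ = e^{k(z₂−z₁)} ⇒ k = ln(φ₁/φ₂)/(z₂−z₁)
k = ln(0.253/0.037) / (5.3 − 1.8) = ln(6.838) / 3.5 = 1.9225 / 3.5 = 0.5493 km⁻¹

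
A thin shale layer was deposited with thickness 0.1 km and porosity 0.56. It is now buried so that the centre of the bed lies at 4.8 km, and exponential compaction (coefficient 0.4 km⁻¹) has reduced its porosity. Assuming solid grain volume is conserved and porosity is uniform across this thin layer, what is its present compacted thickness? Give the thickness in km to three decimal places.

Porosity at 4.8 km: n = 0.56·exp(−0.4×4.8) = 0.0821
Solid-volume conservation: h(1−n) = h₀(1−n₀) ⇒ h = h₀·(1−n₀)/(1−n)
h = 0.1 × (1 − 0.56)/(1 − 0.0821) = 0.1 × 0.4794 = 0.0479 km

0.048 km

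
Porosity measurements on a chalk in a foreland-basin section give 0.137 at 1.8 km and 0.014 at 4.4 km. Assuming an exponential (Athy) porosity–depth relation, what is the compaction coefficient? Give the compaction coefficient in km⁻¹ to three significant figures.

Athy: phi(d) = phi₀ e^(−kd) ⇒ phi₁/phi₂ = e^{k(d₂−d₁)} ⇒ k = ln(phi₁/phi₂)/(d₂−d₁)
k = ln(0.137/0.014) / (4.4 − 1.8) = ln(9.786) / 2.6 = 2.2809 / 2.6 = 0.8773 km⁻¹

0.877 km⁻¹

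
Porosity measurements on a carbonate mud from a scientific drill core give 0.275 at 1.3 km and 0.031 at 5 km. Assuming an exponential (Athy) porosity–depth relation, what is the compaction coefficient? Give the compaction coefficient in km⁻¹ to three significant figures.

Athy: n(z) = n₀ e^(−cz) ⇒ n₁/n₂ = e^{c(z₂−z₁)} ⇒ c = ln(n₁/n₂)/(z₂−z₁)
c = ln(0.275/0.031) / (5 − 1.3) = ln(8.871) / 3.7 = 2.1828 / 3.7 = 0.5899 km⁻¹

0.590 km⁻¹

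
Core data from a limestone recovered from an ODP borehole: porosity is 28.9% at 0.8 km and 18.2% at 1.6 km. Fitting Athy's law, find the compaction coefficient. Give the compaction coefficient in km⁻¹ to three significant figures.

Athy: n(d) = n₀ e^(−kd) ⇒ n₁/n₂ = e^{k(d₂−d₁)} ⇒ k = ln(n₁/n₂)/(d₂−d₁)
k = ln(0.289/0.182) / (1.6 − 0.8) = ln(1.588) / 0.8 = 0.4624 / 0.8 = 0.578 km⁻¹

0.578 km⁻¹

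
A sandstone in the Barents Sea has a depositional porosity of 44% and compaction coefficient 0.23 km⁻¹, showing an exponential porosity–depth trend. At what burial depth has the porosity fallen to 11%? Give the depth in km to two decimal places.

6.03 km

Invert Athy's law: Z = ln(phi₀/phi) / k
Z = ln(0.44/0.11) / 0.23 = ln(4) / 0.23 = 1.3863 / 0.23 = 6.027 km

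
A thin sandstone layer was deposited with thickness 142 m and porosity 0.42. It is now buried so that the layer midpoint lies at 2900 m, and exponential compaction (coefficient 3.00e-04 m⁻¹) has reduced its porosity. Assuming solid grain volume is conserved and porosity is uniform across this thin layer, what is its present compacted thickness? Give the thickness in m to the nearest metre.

100 m

Working in km (1 km = 1000 m; β in km⁻¹ = β in m⁻¹ × 1000):
Porosity at 2.9 km: phi = 0.42·exp(−0.3×2.9) = 0.1760
Solid-volume conservation: h(1−phi) = h₀(1−phi₀) ⇒ h = h₀·(1−phi₀)/(1−phi)
h = 0.142 × (1 − 0.42)/(1 − 0.1760) = 0.142 × 0.7038 = 0.0999 km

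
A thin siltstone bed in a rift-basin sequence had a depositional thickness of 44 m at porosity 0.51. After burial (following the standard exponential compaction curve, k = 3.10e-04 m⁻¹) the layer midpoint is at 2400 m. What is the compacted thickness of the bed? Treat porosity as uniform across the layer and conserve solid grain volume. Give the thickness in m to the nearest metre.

28 m

Working in km (1 km = 1000 m; k in km⁻¹ = k in m⁻¹ × 1000):
Porosity at 2.4 km: φ = 0.51·exp(−0.31×2.4) = 0.2424
Solid-volume conservation: h(1−φ) = h₀(1−φ₀) ⇒ h = h₀·(1−φ₀)/(1−φ)
h = 0.044 × (1 − 0.51)/(1 − 0.2424) = 0.044 × 0.6467 = 0.0285 km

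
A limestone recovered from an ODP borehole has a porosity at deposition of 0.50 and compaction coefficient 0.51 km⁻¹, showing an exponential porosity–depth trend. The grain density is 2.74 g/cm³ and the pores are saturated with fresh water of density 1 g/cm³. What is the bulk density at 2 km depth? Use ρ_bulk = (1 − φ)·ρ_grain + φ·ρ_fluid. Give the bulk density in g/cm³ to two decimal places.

2.43 g/cm³

Porosity at depth: phi = 0.5·exp(−0.51×2) = 0.5×0.3606 = 0.1803
Bulk density: ρ_b = (1−phi)ρ_g + phi·ρ_f = 0.8197×2.74 + 0.1803×1
       = 2.246 + 0.180 = 2.426 g/cm³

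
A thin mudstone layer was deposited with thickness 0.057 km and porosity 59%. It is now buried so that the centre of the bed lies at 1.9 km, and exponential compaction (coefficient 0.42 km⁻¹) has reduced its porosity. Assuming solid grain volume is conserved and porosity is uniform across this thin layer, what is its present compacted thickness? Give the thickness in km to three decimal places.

0.032 km

Porosity at 1.9 km: phi = 0.59·exp(−0.42×1.9) = 0.2656
Solid-volume conservation: h(1−phi) = h₀(1−phi₀) ⇒ h = h₀·(1−phi₀)/(1−phi)
h = 0.057 × (1 − 0.59)/(1 − 0.2656) = 0.057 × 0.5583 = 0.0318 km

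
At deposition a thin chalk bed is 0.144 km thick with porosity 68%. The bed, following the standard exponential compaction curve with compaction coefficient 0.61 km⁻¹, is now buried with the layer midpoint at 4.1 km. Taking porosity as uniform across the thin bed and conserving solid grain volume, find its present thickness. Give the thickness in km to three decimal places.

0.049 km

Porosity at 4.1 km: phi = 0.68·exp(−0.61×4.1) = 0.0558
Solid-volume conservation: h(1−phi) = h₀(1−phi₀) ⇒ h = h₀·(1−phi₀)/(1−phi)
h = 0.144 × (1 − 0.68)/(1 − 0.0558) = 0.144 × 0.3389 = 0.0488 km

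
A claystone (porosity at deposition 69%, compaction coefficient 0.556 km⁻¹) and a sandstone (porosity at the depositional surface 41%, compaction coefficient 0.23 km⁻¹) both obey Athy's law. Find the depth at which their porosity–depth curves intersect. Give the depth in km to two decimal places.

Set n₀ₐ e^(−βₐZ) = n₀ᵦ e^(−βᵦZ) ⇒ ln(n₀ₐ/n₀ᵦ) = (βₐ − βᵦ)·Z
Z = ln(0.69/0.41) / (0.556 − 0.23) = 0.5205 / 0.326 = 1.597 km

1.60 km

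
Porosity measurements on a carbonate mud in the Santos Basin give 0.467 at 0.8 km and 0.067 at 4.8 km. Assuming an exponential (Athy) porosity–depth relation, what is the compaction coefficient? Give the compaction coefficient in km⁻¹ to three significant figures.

Athy: φ(Z) = φ₀ e^(−kZ) ⇒ φ₁/φ₂ = e^{k(Z₂−Z₁)} ⇒ k = ln(φ₁/φ₂)/(Z₂−Z₁)
k = ln(0.467/0.067) / (4.8 − 0.8) = ln(6.97) / 4 = 1.9416 / 4 = 0.4854 km⁻¹

0.485 km⁻¹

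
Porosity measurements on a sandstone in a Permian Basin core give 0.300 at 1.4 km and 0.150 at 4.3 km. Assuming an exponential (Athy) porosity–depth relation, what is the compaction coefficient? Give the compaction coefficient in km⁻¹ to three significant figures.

0.239 km⁻¹

Athy: phi(Z) = phi₀ e^(−cZ) ⇒ phi₁/phi₂ = e^{c(Z₂−Z₁)} ⇒ c = ln(phi₁/phi₂)/(Z₂−Z₁)
c = ln(0.3/0.15) / (4.3 − 1.4) = ln(2) / 2.9 = 0.6931 / 2.9 = 0.239 km⁻¹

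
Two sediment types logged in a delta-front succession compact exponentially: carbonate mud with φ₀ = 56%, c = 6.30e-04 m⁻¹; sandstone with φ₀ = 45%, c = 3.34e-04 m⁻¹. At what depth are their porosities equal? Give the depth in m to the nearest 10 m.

740 m

Working in km (1 km = 1000 m; c in km⁻¹ = c in m⁻¹ × 1000):
Set φ₀ₐ e^(−cₐz) = φ₀ᵦ e^(−cᵦz) ⇒ ln(φ₀ₐ/φ₀ᵦ) = (cₐ − cᵦ)·z
z = ln(0.56/0.45) / (0.63 − 0.334) = 0.2187 / 0.296 = 0.739 km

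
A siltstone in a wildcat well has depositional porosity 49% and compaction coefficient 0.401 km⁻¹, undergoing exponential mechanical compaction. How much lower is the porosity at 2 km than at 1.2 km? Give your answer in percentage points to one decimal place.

8.3 percentage points

phi(1.2) = 0.49·e^(−0.401×1.2) = 0.3028
phi(2) = 0.49·e^(−0.401×2) = 0.2197
Δphi = 0.3028 − 0.2197 = 0.0831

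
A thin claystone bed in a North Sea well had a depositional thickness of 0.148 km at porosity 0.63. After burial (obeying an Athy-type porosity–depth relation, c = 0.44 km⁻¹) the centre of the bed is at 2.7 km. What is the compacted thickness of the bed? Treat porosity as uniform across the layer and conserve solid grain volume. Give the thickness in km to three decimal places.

Porosity at 2.7 km: phi = 0.63·exp(−0.44×2.7) = 0.1920
Solid-volume conservation: h(1−phi) = h₀(1−phi₀) ⇒ h = h₀·(1−phi₀)/(1−phi)
h = 0.148 × (1 − 0.63)/(1 − 0.1920) = 0.148 × 0.4579 = 0.0678 km

0.068 km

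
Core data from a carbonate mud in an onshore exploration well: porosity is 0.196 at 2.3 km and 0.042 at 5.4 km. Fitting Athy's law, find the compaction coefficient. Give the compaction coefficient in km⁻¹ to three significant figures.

Athy: n(Z) = n₀ e^(−kZ) ⇒ n₁/n₂ = e^{k(Z₂−Z₁)} ⇒ k = ln(n₁/n₂)/(Z₂−Z₁)
k = ln(0.196/0.042) / (5.4 − 2.3) = ln(4.667) / 3.1 = 1.5404 / 3.1 = 0.4969 km⁻¹

0.497 km⁻¹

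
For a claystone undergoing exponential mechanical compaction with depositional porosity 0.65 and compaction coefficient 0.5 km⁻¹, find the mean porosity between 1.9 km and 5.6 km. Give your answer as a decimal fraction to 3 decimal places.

0.115

⟨n⟩ = (1/(z₂−z₁)) ∫ n₀ e^(−kz) dz = n₀·(e^(−k·z₁) − e^(−k·z₂)) / (k·(z₂−z₁))
e^(−0.5×1.9) = 0.3867; e^(−0.5×5.6) = 0.0608
⟨n⟩ = 0.65 × (0.3867 − 0.0608) / (0.5 × 3.7) = 0.65 × 0.1762 = 0.1145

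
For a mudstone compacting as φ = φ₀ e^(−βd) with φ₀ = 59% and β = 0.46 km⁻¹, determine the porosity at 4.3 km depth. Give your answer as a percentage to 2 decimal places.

8.16%

φ = φ₀·exp(−β·d) = 0.59 × exp(−0.46 × 4.3) = 0.59 × exp(−1.978)
  = 0.59 × 0.1383 = 0.0816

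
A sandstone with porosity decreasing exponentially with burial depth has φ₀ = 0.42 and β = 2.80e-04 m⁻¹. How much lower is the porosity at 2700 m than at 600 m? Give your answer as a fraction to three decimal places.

Working in km (1 km = 1000 m; β in km⁻¹ = β in m⁻¹ × 1000):
φ(0.6) = 0.42·e^(−0.28×0.6) = 0.3550
φ(2.7) = 0.42·e^(−0.28×2.7) = 0.1972
Δφ = 0.3550 − 0.1972 = 0.1578

0.158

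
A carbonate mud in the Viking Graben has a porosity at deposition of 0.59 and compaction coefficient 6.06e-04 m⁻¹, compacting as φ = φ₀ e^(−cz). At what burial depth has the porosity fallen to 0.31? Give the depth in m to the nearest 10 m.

1060 m

Working in km (1 km = 1000 m; c in km⁻¹ = c in m⁻¹ × 1000):
Invert Athy's law: z = ln(φ₀/φ) / c
z = ln(0.59/0.31) / 0.606 = ln(1.903) / 0.606 = 0.6436 / 0.606 = 1.062 km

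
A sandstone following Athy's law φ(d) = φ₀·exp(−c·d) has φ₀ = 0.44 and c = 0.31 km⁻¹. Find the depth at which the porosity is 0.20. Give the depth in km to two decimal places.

2.54 km

Invert Athy's law: d = ln(φ₀/φ) / c
d = ln(0.44/0.2) / 0.31 = ln(2.2) / 0.31 = 0.7885 / 0.31 = 2.543 km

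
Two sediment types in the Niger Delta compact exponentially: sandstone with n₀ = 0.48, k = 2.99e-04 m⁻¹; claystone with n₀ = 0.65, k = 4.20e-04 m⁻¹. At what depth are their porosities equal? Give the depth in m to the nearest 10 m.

2510 m

Working in km (1 km = 1000 m; k in km⁻¹ = k in m⁻¹ × 1000):
Set n₀ₐ e^(−kₐZ) = n₀ᵦ e^(−kᵦZ) ⇒ ln(n₀ₐ/n₀ᵦ) = (kₐ − kᵦ)·Z
Z = ln(0.48/0.65) / (0.299 − 0.42) = -0.3032 / -0.121 = 2.506 km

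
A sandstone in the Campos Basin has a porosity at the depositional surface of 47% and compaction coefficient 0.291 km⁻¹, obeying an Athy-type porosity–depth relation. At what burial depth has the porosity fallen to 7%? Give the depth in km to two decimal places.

6.54 km

Invert Athy's law: Z = ln(φ₀/φ) / c
Z = ln(0.47/0.07) / 0.291 = ln(6.714) / 0.291 = 1.9042 / 0.291 = 6.544 km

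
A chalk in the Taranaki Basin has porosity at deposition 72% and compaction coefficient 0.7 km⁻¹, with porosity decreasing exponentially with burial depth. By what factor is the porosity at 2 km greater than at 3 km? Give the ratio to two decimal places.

n(d₁)/n(d₂) = e^(−β·d₁)/e^(−β·d₂) = e^{β(d₂−d₁)}
= exp(0.7 × 1) = exp(0.7) = 2.0138

2.01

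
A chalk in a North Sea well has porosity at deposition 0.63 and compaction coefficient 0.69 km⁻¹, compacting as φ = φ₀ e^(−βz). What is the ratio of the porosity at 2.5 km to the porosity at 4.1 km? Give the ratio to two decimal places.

3.02

φ(z₁)/φ(z₂) = e^(−β·z₁)/e^(−β·z₂) = e^{β(z₂−z₁)}
= exp(0.69 × 1.6) = exp(1.104) = 3.0162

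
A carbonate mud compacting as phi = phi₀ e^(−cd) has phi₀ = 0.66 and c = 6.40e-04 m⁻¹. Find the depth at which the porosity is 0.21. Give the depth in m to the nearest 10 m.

1790 m

Working in km (1 km = 1000 m; c in km⁻¹ = c in m⁻¹ × 1000):
Invert Athy's law: d = ln(phi₀/phi) / c
d = ln(0.66/0.21) / 0.64 = ln(3.143) / 0.64 = 1.1451 / 0.64 = 1.789 km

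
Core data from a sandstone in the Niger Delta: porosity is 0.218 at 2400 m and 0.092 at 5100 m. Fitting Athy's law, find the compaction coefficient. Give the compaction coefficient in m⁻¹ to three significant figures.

Working in km (1 km = 1000 m; c in km⁻¹ = c in m⁻¹ × 1000):
Athy: φ(z) = φ₀ e^(−cz) ⇒ φ₁/φ₂ = e^{c(z₂−z₁)} ⇒ c = ln(φ₁/φ₂)/(z₂−z₁)
c = ln(0.218/0.092) / (5.1 − 2.4) = ln(2.37) / 2.7 = 0.8627 / 2.7 = 0.3195 km⁻¹

0.000320 m⁻¹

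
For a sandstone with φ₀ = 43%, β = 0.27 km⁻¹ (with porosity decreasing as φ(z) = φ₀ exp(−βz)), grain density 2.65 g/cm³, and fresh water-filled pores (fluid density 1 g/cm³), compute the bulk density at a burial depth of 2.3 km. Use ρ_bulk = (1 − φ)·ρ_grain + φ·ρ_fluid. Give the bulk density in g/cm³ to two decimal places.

2.27 g/cm³

Porosity at depth: φ = 0.43·exp(−0.27×2.3) = 0.43×0.5374 = 0.2311
Bulk density: ρ_b = (1−φ)ρ_g + φ·ρ_f = 0.7689×2.65 + 0.2311×1
       = 2.038 + 0.231 = 2.269 g/cm³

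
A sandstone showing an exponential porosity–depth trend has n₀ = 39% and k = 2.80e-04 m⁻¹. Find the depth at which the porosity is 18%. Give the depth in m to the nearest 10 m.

Working in km (1 km = 1000 m; k in km⁻¹ = k in m⁻¹ × 1000):
Invert Athy's law: Z = ln(n₀/n) / k
Z = ln(0.39/0.18) / 0.28 = ln(2.167) / 0.28 = 0.7732 / 0.28 = 2.761 km

2760 m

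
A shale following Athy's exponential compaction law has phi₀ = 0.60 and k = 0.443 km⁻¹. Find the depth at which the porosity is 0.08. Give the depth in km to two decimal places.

Invert Athy's law: Z = ln(phi₀/phi) / k
Z = ln(0.6/0.08) / 0.443 = ln(7.5) / 0.443 = 2.0149 / 0.443 = 4.548 km

4.55 km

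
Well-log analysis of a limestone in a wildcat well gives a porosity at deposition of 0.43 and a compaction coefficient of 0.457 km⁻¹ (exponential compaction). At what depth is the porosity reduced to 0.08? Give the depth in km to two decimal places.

Invert Athy's law: Z = ln(n₀/n) / k
Z = ln(0.43/0.08) / 0.457 = ln(5.375) / 0.457 = 1.6818 / 0.457 = 3.680 km

3.68 km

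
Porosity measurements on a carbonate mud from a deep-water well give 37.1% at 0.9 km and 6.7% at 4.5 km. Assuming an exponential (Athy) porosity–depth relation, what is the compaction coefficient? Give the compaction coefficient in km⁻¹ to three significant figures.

0.475 km⁻¹

Athy: n(d) = n₀ e^(−βd) ⇒ n₁/n₂ = e^{β(d₂−d₁)} ⇒ β = ln(n₁/n₂)/(d₂−d₁)
β = ln(0.371/0.067) / (4.5 − 0.9) = ln(5.537) / 3.6 = 1.7115 / 3.6 = 0.4754 km⁻¹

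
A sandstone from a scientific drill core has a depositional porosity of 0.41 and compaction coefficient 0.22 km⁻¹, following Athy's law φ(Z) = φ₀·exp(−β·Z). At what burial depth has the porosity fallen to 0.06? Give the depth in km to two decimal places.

8.74 km

Invert Athy's law: Z = ln(φ₀/φ) / β
Z = ln(0.41/0.06) / 0.22 = ln(6.833) / 0.22 = 1.9218 / 0.22 = 8.736 km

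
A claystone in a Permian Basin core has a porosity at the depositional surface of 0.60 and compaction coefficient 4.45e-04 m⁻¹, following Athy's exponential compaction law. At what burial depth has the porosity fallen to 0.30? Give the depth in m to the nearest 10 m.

Working in km (1 km = 1000 m; c in km⁻¹ = c in m⁻¹ × 1000):
Invert Athy's law: Z = ln(φ₀/φ) / c
Z = ln(0.6/0.3) / 0.445 = ln(2) / 0.445 = 0.6931 / 0.445 = 1.558 km

1560 m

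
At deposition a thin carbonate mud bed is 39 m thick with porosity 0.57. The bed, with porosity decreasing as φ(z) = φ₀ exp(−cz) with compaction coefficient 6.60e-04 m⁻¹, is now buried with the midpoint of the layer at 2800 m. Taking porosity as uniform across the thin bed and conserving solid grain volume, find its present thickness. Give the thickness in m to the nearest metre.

18 m

Working in km (1 km = 1000 m; c in km⁻¹ = c in m⁻¹ × 1000):
Porosity at 2.8 km: φ = 0.57·exp(−0.66×2.8) = 0.0898
Solid-volume conservation: h(1−φ) = h₀(1−φ₀) ⇒ h = h₀·(1−φ₀)/(1−φ)
h = 0.039 × (1 − 0.57)/(1 − 0.0898) = 0.039 × 0.4724 = 0.0184 km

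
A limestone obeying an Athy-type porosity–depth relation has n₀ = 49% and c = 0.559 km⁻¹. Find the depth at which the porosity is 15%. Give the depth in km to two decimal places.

2.12 km

Invert Athy's law: z = ln(n₀/n) / c
z = ln(0.49/0.15) / 0.559 = ln(3.267) / 0.559 = 1.1838 / 0.559 = 2.118 km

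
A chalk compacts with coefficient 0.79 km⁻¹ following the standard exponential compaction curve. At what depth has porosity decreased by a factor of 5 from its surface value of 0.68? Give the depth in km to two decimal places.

2.04 km

phi/phi₀ = 1/5 ⇒ exp(−k·Z) = 1/5 ⇒ Z = ln(5) / k
Z = 1.6094 / 0.79 = 2.037 km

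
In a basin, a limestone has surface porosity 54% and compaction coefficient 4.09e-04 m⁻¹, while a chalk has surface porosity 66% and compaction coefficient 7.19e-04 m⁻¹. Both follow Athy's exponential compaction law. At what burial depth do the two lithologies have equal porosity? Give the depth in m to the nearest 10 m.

650 m

Working in km (1 km = 1000 m; β in km⁻¹ = β in m⁻¹ × 1000):
Set φ₀ₐ e^(−βₐd) = φ₀ᵦ e^(−βᵦd) ⇒ ln(φ₀ₐ/φ₀ᵦ) = (βₐ − βᵦ)·d
d = ln(0.54/0.66) / (0.409 − 0.719) = -0.2007 / -0.31 = 0.647 km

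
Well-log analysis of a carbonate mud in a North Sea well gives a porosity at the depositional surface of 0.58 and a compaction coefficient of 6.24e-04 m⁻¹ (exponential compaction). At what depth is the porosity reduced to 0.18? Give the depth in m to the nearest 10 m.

1880 m

Working in km (1 km = 1000 m; β in km⁻¹ = β in m⁻¹ × 1000):
Invert Athy's law: d = ln(n₀/n) / β
d = ln(0.58/0.18) / 0.624 = ln(3.222) / 0.624 = 1.1701 / 0.624 = 1.875 km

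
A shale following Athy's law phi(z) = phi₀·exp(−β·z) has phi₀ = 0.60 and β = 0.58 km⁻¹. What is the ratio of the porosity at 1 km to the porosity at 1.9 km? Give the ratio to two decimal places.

phi(z₁)/phi(z₂) = e^(−β·z₁)/e^(−β·z₂) = e^{β(z₂−z₁)}
= exp(0.58 × 0.9) = exp(0.522) = 1.6854

1.69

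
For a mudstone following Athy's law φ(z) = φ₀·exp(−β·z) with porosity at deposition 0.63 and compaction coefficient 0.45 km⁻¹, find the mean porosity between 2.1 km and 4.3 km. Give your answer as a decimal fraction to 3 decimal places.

⟨φ⟩ = (1/(z₂−z₁)) ∫ φ₀ e^(−βz) dz = φ₀·(e^(−β·z₁) − e^(−β·z₂)) / (β·(z₂−z₁))
e^(−0.45×2.1) = 0.3887; e^(−0.45×4.3) = 0.1444
⟨φ⟩ = 0.63 × (0.3887 − 0.1444) / (0.45 × 2.2) = 0.63 × 0.2467 = 0.1554

0.155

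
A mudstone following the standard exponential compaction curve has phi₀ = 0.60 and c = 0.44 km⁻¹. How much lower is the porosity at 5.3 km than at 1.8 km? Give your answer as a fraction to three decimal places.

0.214

phi(1.8) = 0.6·e^(−0.44×1.8) = 0.2718
phi(5.3) = 0.6·e^(−0.44×5.3) = 0.0583
Δphi = 0.2718 − 0.0583 = 0.2135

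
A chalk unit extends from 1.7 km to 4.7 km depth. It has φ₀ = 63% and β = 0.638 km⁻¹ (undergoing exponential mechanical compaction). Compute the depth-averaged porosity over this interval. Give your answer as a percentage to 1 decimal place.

9.5%

⟨φ⟩ = (1/(Z₂−Z₁)) ∫ φ₀ e^(−βZ) dZ = φ₀·(e^(−β·Z₁) − e^(−β·Z₂)) / (β·(Z₂−Z₁))
e^(−0.638×1.7) = 0.3380; e^(−0.638×4.7) = 0.0499
⟨φ⟩ = 0.63 × (0.3380 − 0.0499) / (0.638 × 3) = 0.63 × 0.1506 = 0.0949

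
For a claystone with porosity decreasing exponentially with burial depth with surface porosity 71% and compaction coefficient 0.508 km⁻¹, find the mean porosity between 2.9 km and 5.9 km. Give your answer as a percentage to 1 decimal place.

8.4%

⟨phi⟩ = (1/(z₂−z₁)) ∫ phi₀ e^(−kz) dz = phi₀·(e^(−k·z₁) − e^(−k·z₂)) / (k·(z₂−z₁))
e^(−0.508×2.9) = 0.2292; e^(−0.508×5.9) = 0.0499
⟨phi⟩ = 0.71 × (0.2292 − 0.0499) / (0.508 × 3) = 0.71 × 0.1176 = 0.0835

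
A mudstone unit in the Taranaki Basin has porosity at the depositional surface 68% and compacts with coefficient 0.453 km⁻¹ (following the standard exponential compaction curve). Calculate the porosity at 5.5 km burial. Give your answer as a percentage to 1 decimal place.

5.6%

n = n₀·exp(−k·d) = 0.68 × exp(−0.453 × 5.5) = 0.68 × exp(−2.492)
  = 0.68 × 0.0828 = 0.0563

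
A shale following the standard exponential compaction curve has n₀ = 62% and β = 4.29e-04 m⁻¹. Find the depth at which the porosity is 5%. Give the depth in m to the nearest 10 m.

Working in km (1 km = 1000 m; β in km⁻¹ = β in m⁻¹ × 1000):
Invert Athy's law: z = ln(n₀/n) / β
z = ln(0.62/0.05) / 0.429 = ln(12.4) / 0.429 = 2.5177 / 0.429 = 5.869 km

5870 m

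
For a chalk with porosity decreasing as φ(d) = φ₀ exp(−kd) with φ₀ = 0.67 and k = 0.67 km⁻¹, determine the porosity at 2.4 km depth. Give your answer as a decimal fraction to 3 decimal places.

0.134

φ = φ₀·exp(−k·d) = 0.67 × exp(−0.67 × 2.4) = 0.67 × exp(−1.608)
  = 0.67 × 0.2003 = 0.1342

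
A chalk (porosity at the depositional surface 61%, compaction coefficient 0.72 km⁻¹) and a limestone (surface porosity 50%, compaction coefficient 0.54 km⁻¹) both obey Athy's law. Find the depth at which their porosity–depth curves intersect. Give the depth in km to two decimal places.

1.10 km

Set φ₀ₐ e^(−βₐd) = φ₀ᵦ e^(−βᵦd) ⇒ ln(φ₀ₐ/φ₀ᵦ) = (βₐ − βᵦ)·d
d = ln(0.61/0.5) / (0.72 − 0.54) = 0.1989 / 0.18 = 1.105 km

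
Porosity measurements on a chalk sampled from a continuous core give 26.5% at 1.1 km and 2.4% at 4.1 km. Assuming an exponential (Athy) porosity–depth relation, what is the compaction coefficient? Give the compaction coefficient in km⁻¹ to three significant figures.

Athy: phi(Z) = phi₀ e^(−βZ) ⇒ phi₁/phi₂ = e^{β(Z₂−Z₁)} ⇒ β = ln(phi₁/phi₂)/(Z₂−Z₁)
β = ln(0.265/0.024) / (4.1 − 1.1) = ln(11.04) / 3 = 2.4017 / 3 = 0.8006 km⁻¹

0.801 km⁻¹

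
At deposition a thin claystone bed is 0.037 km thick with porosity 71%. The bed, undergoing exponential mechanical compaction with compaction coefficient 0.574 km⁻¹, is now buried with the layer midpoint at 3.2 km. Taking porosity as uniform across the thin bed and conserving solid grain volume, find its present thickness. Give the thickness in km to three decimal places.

Porosity at 3.2 km: n = 0.71·exp(−0.574×3.2) = 0.1131
Solid-volume conservation: h(1−n) = h₀(1−n₀) ⇒ h = h₀·(1−n₀)/(1−n)
h = 0.037 × (1 − 0.71)/(1 − 0.1131) = 0.037 × 0.3270 = 0.0121 km

0.012 km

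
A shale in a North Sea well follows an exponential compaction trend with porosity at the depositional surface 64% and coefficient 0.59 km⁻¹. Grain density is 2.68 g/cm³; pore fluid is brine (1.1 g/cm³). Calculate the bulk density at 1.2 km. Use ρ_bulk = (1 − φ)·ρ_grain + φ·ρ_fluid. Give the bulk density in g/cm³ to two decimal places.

2.18 g/cm³

Porosity at depth: phi = 0.64·exp(−0.59×1.2) = 0.64×0.4926 = 0.3153
Bulk density: ρ_b = (1−phi)ρ_g + phi·ρ_f = 0.6847×2.68 + 0.3153×1.1
       = 1.835 + 0.347 = 2.182 g/cm³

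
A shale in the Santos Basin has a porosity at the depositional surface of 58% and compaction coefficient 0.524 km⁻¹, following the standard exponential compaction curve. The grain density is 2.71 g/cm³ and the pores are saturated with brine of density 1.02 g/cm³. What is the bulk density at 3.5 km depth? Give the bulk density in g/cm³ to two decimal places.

Porosity at depth: n = 0.58·exp(−0.524×3.5) = 0.58×0.1598 = 0.0927
Bulk density: ρ_b = (1−n)ρ_g + n·ρ_f = 0.9073×2.71 + 0.0927×1.02
       = 2.459 + 0.095 = 2.553 g/cm³

2.55 g/cm³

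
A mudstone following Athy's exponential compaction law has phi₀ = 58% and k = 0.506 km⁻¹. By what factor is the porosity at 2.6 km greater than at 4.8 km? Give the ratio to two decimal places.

3.04

phi(Z₁)/phi(Z₂) = e^(−k·Z₁)/e^(−k·Z₂) = e^{k(Z₂−Z₁)}
= exp(0.506 × 2.2) = exp(1.113) = 3.0441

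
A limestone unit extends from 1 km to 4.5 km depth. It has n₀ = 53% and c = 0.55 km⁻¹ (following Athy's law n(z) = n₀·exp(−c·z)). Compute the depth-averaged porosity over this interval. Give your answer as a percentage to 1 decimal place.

⟨n⟩ = (1/(z₂−z₁)) ∫ n₀ e^(−cz) dz = n₀·(e^(−c·z₁) − e^(−c·z₂)) / (c·(z₂−z₁))
e^(−0.55×1) = 0.5769; e^(−0.55×4.5) = 0.0842
⟨n⟩ = 0.53 × (0.5769 − 0.0842) / (0.55 × 3.5) = 0.53 × 0.2560 = 0.1357

13.6%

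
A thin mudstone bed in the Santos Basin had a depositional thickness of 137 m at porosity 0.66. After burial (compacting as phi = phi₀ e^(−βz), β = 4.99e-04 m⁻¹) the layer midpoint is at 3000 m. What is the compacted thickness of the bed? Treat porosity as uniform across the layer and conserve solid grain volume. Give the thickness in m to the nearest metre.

55 m

Working in km (1 km = 1000 m; β in km⁻¹ = β in m⁻¹ × 1000):
Porosity at 3 km: phi = 0.66·exp(−0.499×3) = 0.1477
Solid-volume conservation: h(1−phi) = h₀(1−phi₀) ⇒ h = h₀·(1−phi₀)/(1−phi)
h = 0.137 × (1 − 0.66)/(1 − 0.1477) = 0.137 × 0.3989 = 0.0547 km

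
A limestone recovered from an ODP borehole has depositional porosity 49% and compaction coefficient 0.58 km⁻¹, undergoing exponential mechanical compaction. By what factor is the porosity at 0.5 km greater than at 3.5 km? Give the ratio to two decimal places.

n(Z₁)/n(Z₂) = e^(−β·Z₁)/e^(−β·Z₂) = e^{β(Z₂−Z₁)}
= exp(0.58 × 3) = exp(1.74) = 5.6973

5.70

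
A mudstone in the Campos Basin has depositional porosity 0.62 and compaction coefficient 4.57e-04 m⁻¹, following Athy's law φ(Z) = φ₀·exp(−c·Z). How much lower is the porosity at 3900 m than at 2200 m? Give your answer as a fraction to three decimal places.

0.123

Working in km (1 km = 1000 m; c in km⁻¹ = c in m⁻¹ × 1000):
φ(2.2) = 0.62·e^(−0.457×2.2) = 0.2269
φ(3.9) = 0.62·e^(−0.457×3.9) = 0.1043
Δφ = 0.2269 − 0.1043 = 0.1225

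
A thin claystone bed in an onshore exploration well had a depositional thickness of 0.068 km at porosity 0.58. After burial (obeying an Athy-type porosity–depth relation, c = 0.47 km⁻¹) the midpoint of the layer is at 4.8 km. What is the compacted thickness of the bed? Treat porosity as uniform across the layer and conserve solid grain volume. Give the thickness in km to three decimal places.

0.030 km

Porosity at 4.8 km: φ = 0.58·exp(−0.47×4.8) = 0.0608
Solid-volume conservation: h(1−φ) = h₀(1−φ₀) ⇒ h = h₀·(1−φ₀)/(1−φ)
h = 0.068 × (1 − 0.58)/(1 − 0.0608) = 0.068 × 0.4472 = 0.0304 km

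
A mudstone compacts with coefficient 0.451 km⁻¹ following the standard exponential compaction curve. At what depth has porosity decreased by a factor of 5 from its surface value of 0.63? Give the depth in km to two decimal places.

n/n₀ = 1/5 ⇒ exp(−β·d) = 1/5 ⇒ d = ln(5) / β
d = 1.6094 / 0.451 = 3.569 km

3.57 km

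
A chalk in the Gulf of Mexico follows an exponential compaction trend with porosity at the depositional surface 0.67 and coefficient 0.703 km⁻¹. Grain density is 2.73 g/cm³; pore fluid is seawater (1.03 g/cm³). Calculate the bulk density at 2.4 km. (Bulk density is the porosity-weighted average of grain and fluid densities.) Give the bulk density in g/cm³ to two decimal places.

2.52 g/cm³

Porosity at depth: n = 0.67·exp(−0.703×2.4) = 0.67×0.1850 = 0.1240
Bulk density: ρ_b = (1−n)ρ_g + n·ρ_f = 0.8760×2.73 + 0.1240×1.03
       = 2.392 + 0.128 = 2.519 g/cm³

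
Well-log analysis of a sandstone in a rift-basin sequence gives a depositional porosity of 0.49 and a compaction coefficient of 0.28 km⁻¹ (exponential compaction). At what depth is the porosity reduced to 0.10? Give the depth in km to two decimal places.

Invert Athy's law: z = ln(phi₀/phi) / β
z = ln(0.49/0.1) / 0.28 = ln(4.9) / 0.28 = 1.5892 / 0.28 = 5.676 km

5.68 km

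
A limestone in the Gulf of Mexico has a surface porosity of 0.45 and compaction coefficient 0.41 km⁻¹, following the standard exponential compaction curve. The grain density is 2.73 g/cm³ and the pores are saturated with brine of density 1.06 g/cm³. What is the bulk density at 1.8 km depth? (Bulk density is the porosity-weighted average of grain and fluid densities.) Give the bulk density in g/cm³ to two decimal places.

Porosity at depth: phi = 0.45·exp(−0.41×1.8) = 0.45×0.4781 = 0.2151
Bulk density: ρ_b = (1−phi)ρ_g + phi·ρ_f = 0.7849×2.73 + 0.2151×1.06
       = 2.143 + 0.228 = 2.371 g/cm³

2.37 g/cm³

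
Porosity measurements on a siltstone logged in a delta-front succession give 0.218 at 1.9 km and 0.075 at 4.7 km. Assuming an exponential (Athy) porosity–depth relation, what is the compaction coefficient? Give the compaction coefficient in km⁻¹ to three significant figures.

0.381 km⁻¹

Athy: phi(d) = phi₀ e^(−βd) ⇒ phi₁/phi₂ = e^{β(d₂−d₁)} ⇒ β = ln(phi₁/phi₂)/(d₂−d₁)
β = ln(0.218/0.075) / (4.7 − 1.9) = ln(2.907) / 2.8 = 1.0670 / 2.8 = 0.3811 km⁻¹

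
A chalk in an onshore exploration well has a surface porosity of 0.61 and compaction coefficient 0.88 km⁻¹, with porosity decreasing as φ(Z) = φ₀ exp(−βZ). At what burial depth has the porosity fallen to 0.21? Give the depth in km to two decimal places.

Invert Athy's law: Z = ln(φ₀/φ) / β
Z = ln(0.61/0.21) / 0.88 = ln(2.905) / 0.88 = 1.0664 / 0.88 = 1.212 km

1.21 km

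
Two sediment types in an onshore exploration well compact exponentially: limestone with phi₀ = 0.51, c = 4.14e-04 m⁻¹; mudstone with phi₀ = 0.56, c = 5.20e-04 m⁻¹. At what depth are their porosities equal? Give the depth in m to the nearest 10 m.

880 m

Working in km (1 km = 1000 m; c in km⁻¹ = c in m⁻¹ × 1000):
Set phi₀ₐ e^(−cₐd) = phi₀ᵦ e^(−cᵦd) ⇒ ln(phi₀ₐ/phi₀ᵦ) = (cₐ − cᵦ)·d
d = ln(0.51/0.56) / (0.414 − 0.52) = -0.0935 / -0.106 = 0.882 km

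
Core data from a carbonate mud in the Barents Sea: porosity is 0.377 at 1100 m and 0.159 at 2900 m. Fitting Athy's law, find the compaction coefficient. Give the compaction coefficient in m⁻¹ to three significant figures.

0.000480 m⁻¹

Working in km (1 km = 1000 m; c in km⁻¹ = c in m⁻¹ × 1000):
Athy: phi(Z) = phi₀ e^(−cZ) ⇒ phi₁/phi₂ = e^{c(Z₂−Z₁)} ⇒ c = ln(phi₁/phi₂)/(Z₂−Z₁)
c = ln(0.377/0.159) / (2.9 − 1.1) = ln(2.371) / 1.8 = 0.8633 / 1.8 = 0.4796 km⁻¹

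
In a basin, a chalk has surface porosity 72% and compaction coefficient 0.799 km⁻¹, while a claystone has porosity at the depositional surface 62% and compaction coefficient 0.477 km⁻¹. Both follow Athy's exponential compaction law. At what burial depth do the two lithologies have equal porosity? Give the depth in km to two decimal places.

Set n₀ₐ e^(−βₐZ) = n₀ᵦ e^(−βᵦZ) ⇒ ln(n₀ₐ/n₀ᵦ) = (βₐ − βᵦ)·Z
Z = ln(0.72/0.62) / (0.799 − 0.477) = 0.1495 / 0.322 = 0.464 km

0.46 km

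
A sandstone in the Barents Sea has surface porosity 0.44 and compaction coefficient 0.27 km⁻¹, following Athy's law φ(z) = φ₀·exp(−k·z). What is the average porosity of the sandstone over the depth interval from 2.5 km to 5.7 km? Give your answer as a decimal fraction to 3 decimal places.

⟨φ⟩ = (1/(z₂−z₁)) ∫ φ₀ e^(−kz) dz = φ₀·(e^(−k·z₁) − e^(−k·z₂)) / (k·(z₂−z₁))
e^(−0.27×2.5) = 0.5092; e^(−0.27×5.7) = 0.2146
⟨φ⟩ = 0.44 × (0.5092 − 0.2146) / (0.27 × 3.2) = 0.44 × 0.3409 = 0.1500

0.150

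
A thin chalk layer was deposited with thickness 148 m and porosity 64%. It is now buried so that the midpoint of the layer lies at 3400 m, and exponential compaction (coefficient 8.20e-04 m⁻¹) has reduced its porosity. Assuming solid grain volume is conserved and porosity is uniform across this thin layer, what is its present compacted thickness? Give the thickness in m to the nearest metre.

Working in km (1 km = 1000 m; k in km⁻¹ = k in m⁻¹ × 1000):
Porosity at 3.4 km: n = 0.64·exp(−0.82×3.4) = 0.0394
Solid-volume conservation: h(1−n) = h₀(1−n₀) ⇒ h = h₀·(1−n₀)/(1−n)
h = 0.148 × (1 − 0.64)/(1 − 0.0394) = 0.148 × 0.3748 = 0.0555 km

55 m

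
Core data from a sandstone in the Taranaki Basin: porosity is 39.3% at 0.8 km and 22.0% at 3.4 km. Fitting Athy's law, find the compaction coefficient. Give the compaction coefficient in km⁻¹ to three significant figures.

Athy: n(Z) = n₀ e^(−cZ) ⇒ n₁/n₂ = e^{c(Z₂−Z₁)} ⇒ c = ln(n₁/n₂)/(Z₂−Z₁)
c = ln(0.393/0.22) / (3.4 − 0.8) = ln(1.786) / 2.6 = 0.5802 / 2.6 = 0.2231 km⁻¹

0.223 km⁻¹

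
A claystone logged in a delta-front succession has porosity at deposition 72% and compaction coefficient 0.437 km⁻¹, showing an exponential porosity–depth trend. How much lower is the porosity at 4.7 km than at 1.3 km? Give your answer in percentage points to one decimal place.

n(1.3) = 0.72·e^(−0.437×1.3) = 0.4080
n(4.7) = 0.72·e^(−0.437×4.7) = 0.0923
Δn = 0.4080 − 0.0923 = 0.3156

31.6 percentage points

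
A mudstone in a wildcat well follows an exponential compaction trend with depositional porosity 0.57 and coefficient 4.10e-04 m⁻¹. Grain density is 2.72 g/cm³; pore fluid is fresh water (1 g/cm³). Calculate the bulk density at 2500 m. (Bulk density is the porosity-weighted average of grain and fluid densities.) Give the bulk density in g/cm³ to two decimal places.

2.37 g/cm³

Working in km (1 km = 1000 m; k in km⁻¹ = k in m⁻¹ × 1000):
Porosity at depth: φ = 0.57·exp(−0.41×2.5) = 0.57×0.3588 = 0.2045
Bulk density: ρ_b = (1−φ)ρ_g + φ·ρ_f = 0.7955×2.72 + 0.2045×1
       = 2.164 + 0.205 = 2.368 g/cm³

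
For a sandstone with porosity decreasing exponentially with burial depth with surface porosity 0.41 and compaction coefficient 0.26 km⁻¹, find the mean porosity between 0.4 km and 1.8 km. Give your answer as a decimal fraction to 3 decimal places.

0.310

⟨φ⟩ = (1/(Z₂−Z₁)) ∫ φ₀ e^(−cZ) dZ = φ₀·(e^(−c·Z₁) − e^(−c·Z₂)) / (c·(Z₂−Z₁))
e^(−0.26×0.4) = 0.9012; e^(−0.26×1.8) = 0.6263
⟨φ⟩ = 0.41 × (0.9012 − 0.6263) / (0.26 × 1.4) = 0.41 × 0.7554 = 0.3097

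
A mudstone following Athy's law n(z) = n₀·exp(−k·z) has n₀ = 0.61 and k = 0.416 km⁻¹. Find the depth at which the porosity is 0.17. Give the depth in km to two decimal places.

Invert Athy's law: z = ln(n₀/n) / k
z = ln(0.61/0.17) / 0.416 = ln(3.588) / 0.416 = 1.2777 / 0.416 = 3.071 km

3.07 km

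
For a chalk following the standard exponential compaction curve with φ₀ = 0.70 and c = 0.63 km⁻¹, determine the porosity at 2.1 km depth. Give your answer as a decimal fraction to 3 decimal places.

φ = φ₀·exp(−c·d) = 0.7 × exp(−0.63 × 2.1) = 0.7 × exp(−1.323)
  = 0.7 × 0.2663 = 0.1864

0.186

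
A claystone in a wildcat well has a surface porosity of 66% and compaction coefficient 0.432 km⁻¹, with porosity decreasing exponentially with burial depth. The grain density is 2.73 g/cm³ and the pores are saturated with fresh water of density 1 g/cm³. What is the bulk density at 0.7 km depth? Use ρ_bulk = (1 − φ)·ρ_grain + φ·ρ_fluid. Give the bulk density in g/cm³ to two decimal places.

1.89 g/cm³

Porosity at depth: n = 0.66·exp(−0.432×0.7) = 0.66×0.7390 = 0.4878
Bulk density: ρ_b = (1−n)ρ_g + n·ρ_f = 0.5122×2.73 + 0.4878×1
       = 1.398 + 0.488 = 1.886 g/cm³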